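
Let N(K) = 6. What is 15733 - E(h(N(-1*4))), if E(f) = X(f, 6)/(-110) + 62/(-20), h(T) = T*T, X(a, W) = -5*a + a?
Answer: 1730827/110 ≈ 15735.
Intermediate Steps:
X(a, W) = -4*a
h(T) = T²
E(f) = -31/10 + 2*f/55 (E(f) = -4*f/(-110) + 62/(-20) = -4*f*(-1/110) + 62*(-1/20) = 2*f/55 - 31/10 = -31/10 + 2*f/55)
15733 - E(h(N(-1*4))) = 15733 - (-31/10 + (2/55)*6²) = 15733 - (-31/10 + (2/55)*36) = 15733 - (-31/10 + 72/55) = 15733 - 1*(-197/110) = 15733 + 197/110 = 1730827/110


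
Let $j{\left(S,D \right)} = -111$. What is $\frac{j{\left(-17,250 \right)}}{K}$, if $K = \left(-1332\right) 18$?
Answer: $\frac{1}{216} \approx 0.0046296$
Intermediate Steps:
$K = -23976$
$\frac{j{\left(-17,250 \right)}}{K} = - \frac{111}{-23976} = \left(-111\right) \left(- \frac{1}{23976}\right) = \frac{1}{216}$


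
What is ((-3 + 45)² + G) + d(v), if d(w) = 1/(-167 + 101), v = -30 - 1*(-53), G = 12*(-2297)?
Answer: -1702801/66 ≈ -25800.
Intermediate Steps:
G = -27564
v = 23 (v = -30 + 53 = 23)
d(w) = -1/66 (d(w) = 1/(-66) = -1/66)
((-3 + 45)² + G) + d(v) = ((-3 + 45)² - 27564) - 1/66 = (42² - 27564) - 1/66 = (1764 - 27564) - 1/66 = -25800 - 1/66 = -1702801/66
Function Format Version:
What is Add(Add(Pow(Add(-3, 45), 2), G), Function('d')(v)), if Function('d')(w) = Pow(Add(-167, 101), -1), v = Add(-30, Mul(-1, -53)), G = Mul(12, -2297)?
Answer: Rational(-1702801, 66) ≈ -25800.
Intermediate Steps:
G = -27564
v = 23 (v = Add(-30, 53) = 23)
Function('d')(w) = Rational(-1, 66) (Function('d')(w) = Pow(-66, -1) = Rational(-1, 66))
Add(Add(Pow(Add(-3, 45), 2), G), Function('d')(v)) = Add(Add(Pow(Add(-3, 45), 2), -27564), Rational(-1, 66)) = Add(Add(Pow(42, 2), -27564), Rational(-1, 66)) = Add(Add(1764, -27564), Rational(-1, 66)) = Add(-25800, Rational(-1, 66)) = Rational(-1702801, 66)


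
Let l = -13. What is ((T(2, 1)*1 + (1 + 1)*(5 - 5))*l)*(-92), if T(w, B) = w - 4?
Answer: -2392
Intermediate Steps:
T(w, B) = -4 + w
((T(2, 1)*1 + (1 + 1)*(5 - 5))*l)*(-92) = (((-4 + 2)*1 + (1 + 1)*(5 - 5))*(-13))*(-92) = ((-2*1 + 2*0)*(-13))*(-92) = ((-2 + 0)*(-13))*(-92) = -2*(-13)*(-92) = 26*(-92) = -2392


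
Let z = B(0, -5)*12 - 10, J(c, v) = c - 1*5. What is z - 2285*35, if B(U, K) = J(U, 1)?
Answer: -80045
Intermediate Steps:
J(c, v) = -5 + c (J(c, v) = c - 5 = -5 + c)
B(U, K) = -5 + U
z = -70 (z = (-5 + 0)*12 - 10 = -5*12 - 10 = -60 - 10 = -70)
z - 2285*35 = -70 - 2285*35 = -70 - 457*175 = -70 - 79975 = -80045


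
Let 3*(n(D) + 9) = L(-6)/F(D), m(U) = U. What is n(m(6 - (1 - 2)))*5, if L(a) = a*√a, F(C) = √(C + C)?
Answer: -45 - 10*I*√21/7 ≈ -45.0 - 6.5465*I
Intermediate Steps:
F(C) = √2*√C (F(C) = √(2*C) = √2*√C)
L(a) = a^(3/2)
n(D) = -9 - 2*I*√3/√D (n(D) = -9 + ((-6)^(3/2)/((√2*√D)))/3 = -9 + ((-6*I*√6)*(√2/(2*√D)))/3 = -9 + (-6*I*√3/√D)/3 = -9 - 2*I*√3/√D)
n(m(6 - (1 - 2)))*5 = (-9 - 2*I*√3/√(6 - (1 - 2)))*5 = (-9 - 2*I*√3/√(6 - 1*(-1)))*5 = (-9 - 2*I*√3/√(6 + 1))*5 = (-9 - 2*I*√3/√7)*5 = (-9 - 2*I*√3*√7/7)*5 = (-9 - 2*I*√21/7)*5 = -45 - 10*I*√21/7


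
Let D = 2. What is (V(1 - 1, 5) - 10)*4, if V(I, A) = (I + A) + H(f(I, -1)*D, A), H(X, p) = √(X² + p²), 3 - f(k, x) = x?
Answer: -20 + 4*√89 ≈ 17.736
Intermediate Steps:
f(k, x) = 3 - x
V(I, A) = A + I + √(64 + A²) (V(I, A) = (I + A) + √(((3 - 1*(-1))*2)² + A²) = (A + I) + √(((3 + 1)*2)² + A²) = (A + I) + √((4*2)² + A²) = (A + I) + √(8² + A²) = (A + I) + √(64 + A²) = A + I + √(64 + A²))
(V(1 - 1, 5) - 10)*4 = ((5 + (1 - 1) + √(64 + 5²)) - 10)*4 = ((5 + 0 + √(64 + 25)) - 10)*4 = ((5 + 0 + √89) - 10)*4 = ((5 + √89) - 10)*4 = (-5 + √89)*4 = -20 + 4*√89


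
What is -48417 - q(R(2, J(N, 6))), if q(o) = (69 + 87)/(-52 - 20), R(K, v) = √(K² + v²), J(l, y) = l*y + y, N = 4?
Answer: -290489/6 ≈ -48415.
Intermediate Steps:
J(l, y) = y + l*y
q(o) = -13/6 (q(o) = 156/(-72) = 156*(-1/72) = -13/6)
-48417 - q(R(2, J(N, 6))) = -48417 - 1*(-13/6) = -48417 + 13/6 = -290489/6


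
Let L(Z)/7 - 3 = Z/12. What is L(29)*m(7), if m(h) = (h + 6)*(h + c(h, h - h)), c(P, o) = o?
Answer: 41405/12 ≈ 3450.4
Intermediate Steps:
m(h) = h*(6 + h) (m(h) = (h + 6)*(h + (h - h)) = (6 + h)*(h + 0) = (6 + h)*h = h*(6 + h))
L(Z) = 21 + 7*Z/12 (L(Z) = 21 + 7*(Z/12) = 21 + 7*Z/12)
L(29)*m(7) = (21 + (7/12)*29)*(7*(6 + 7)) = (21 + 203/12)*(7*13) = (455/12)*91 = 41405/12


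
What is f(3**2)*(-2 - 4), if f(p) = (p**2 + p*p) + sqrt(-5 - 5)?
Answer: -972 - 6*I*sqrt(10) ≈ -972.0 - 18.974*I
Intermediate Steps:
f(p) = 2*p**2 + I*sqrt(10) (f(p) = (p**2 + p**2) + sqrt(-10) = 2*p**2 + I*sqrt(10))
f(3**2)*(-2 - 4) = (2*(3**2)**2 + I*sqrt(10))*(-2 - 4) = (2*9**2 + I*sqrt(10))*(-6) = (2*81 + I*sqrt(10))*(-6) = (162 + I*sqrt(10))*(-6) = -972 - 6*I*sqrt(10)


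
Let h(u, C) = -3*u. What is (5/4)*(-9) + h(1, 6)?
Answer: -57/4 ≈ -14.250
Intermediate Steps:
(5/4)*(-9) + h(1, 6) = (5/4)*(-9) - 3*1 = (5*(¼))*(-9) - 3 = (5/4)*(-9) - 3 = -45/4 - 3 = -57/4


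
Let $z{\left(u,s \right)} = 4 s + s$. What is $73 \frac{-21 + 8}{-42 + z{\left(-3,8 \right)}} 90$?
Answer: $42705$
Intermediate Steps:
$z{\left(u,s \right)} = 5 s$
$73 \frac{-21 + 8}{-42 + z{\left(-3,8 \right)}} 90 = 73 \frac{-21 + 8}{-42 + 5 \cdot 8} \cdot 90 = 73 \left(- \frac{13}{-42 + 40}\right) 90 = 73 \left(- \frac{13}{-2}\right) 90 = 73 \left(\left(-13\right) \left(- \frac{1}{2}\right)\right) 90 = 73 \cdot \frac{13}{2} \cdot 90 = \frac{949}{2} \cdot 90 = 42705$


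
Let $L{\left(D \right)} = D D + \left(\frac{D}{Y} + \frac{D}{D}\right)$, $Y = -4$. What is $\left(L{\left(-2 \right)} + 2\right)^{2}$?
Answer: $\frac{225}{4} \approx 56.25$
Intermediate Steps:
$L{\left(D \right)} = 1 + D^{2} - \frac{D}{4}$ ($L{\left(D \right)} = D D + \left(\frac{D}{-4} + \frac{D}{D}\right) = D^{2} + \left(D \left(- \frac{1}{4}\right) + 1\right) = D^{2} - \left(-1 + \frac{D}{4}\right) = 1 + D^{2} - \frac{D}{4}$)
$\left(L{\left(-2 \right)} + 2\right)^{2} = \left(\left(1 + \left(-2\right)^{2} - - \frac{1}{2}\right) + 2\right)^{2} = \left(\left(1 + 4 + \frac{1}{2}\right) + 2\right)^{2} = \left(\frac{11}{2} + 2\right)^{2} = \left(\frac{15}{2}\right)^{2} = \frac{225}{4}$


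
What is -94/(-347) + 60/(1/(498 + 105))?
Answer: 12554554/347 ≈ 36180.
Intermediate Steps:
-94/(-347) + 60/(1/(498 + 105)) = -94*(-1/347) + 60/(1/603) = 94/347 + 60/(1/603) = 94/347 + 60*603 = 94/347 + 36180 = 12554554/347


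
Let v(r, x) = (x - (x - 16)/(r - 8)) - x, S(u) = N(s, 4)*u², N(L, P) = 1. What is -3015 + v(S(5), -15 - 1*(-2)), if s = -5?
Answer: -51226/17 ≈ -3013.3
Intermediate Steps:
S(u) = u² (S(u) = 1*u² = u²)
v(r, x) = -(-16 + x)/(-8 + r) (v(r, x) = (x - (-16 + x)/(-8 + r)) - x = -(-16 + x)/(-8 + r))
-3015 + v(S(5), -15 - 1*(-2)) = -3015 + (16 - (-15 - 1*(-2)))/(-8 + 5²) = -3015 + (16 - (-15 + 2))/(-8 + 25) = -3015 + (16 - 1*(-13))/17 = -3015 + (16 + 13)/17 = -3015 + (1/17)*29 = -3015 + 29/17 = -51226/17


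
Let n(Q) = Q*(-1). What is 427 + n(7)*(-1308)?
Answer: 9583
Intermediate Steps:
n(Q) = -Q
427 + n(7)*(-1308) = 427 - 1*7*(-1308) = 427 - 7*(-1308) = 427 + 9156 = 9583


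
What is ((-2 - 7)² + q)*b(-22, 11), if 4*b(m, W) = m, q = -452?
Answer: 4081/2 ≈ 2040.5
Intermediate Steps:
b(m, W) = m/4
((-2 - 7)² + q)*b(-22, 11) = ((-2 - 7)² - 452)*((¼)*(-22)) = ((-9)² - 452)*(-11/2) = (81 - 452)*(-11/2) = -371*(-11/2) = 4081/2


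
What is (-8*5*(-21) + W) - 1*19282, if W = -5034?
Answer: -23476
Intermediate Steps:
(-8*5*(-21) + W) - 1*19282 = (-8*5*(-21) - 5034) - 1*19282 = (-40*(-21) - 5034) - 19282 = (840 - 5034) - 19282 = -4194 - 19282 = -23476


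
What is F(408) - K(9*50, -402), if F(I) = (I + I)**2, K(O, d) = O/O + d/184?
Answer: 61258861/92 ≈ 6.6586e+5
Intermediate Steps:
K(O, d) = 1 + d/184 (K(O, d) = 1 + d*(1/184) = 1 + d/184)
F(I) = 4*I**2 (F(I) = (2*I)**2 = 4*I**2)
F(408) - K(9*50, -402) = 4*408**2 - (1 + (1/184)*(-402)) = 4*166464 - (1 - 201/92) = 665856 - 1*(-109/92) = 665856 + 109/92 = 61258861/92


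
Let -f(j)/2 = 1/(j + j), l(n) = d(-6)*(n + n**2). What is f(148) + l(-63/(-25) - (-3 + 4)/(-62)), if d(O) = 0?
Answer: -1/148 ≈ -0.0067568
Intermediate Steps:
l(n) = 0 (l(n) = 0*(n + n**2) = 0)
f(j) = -1/j (f(j) = -2/(j + j) = -2*1/(2*j) = -1/j)
f(148) + l(-63/(-25) - (-3 + 4)/(-62)) = -1/148 + 0 = -1/148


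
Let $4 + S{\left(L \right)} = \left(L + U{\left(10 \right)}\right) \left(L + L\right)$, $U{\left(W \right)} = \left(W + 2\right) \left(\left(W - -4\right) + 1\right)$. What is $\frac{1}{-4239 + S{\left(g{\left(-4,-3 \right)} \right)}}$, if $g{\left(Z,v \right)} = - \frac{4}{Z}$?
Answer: $- \frac{1}{3881} \approx -0.00025767$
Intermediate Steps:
$U{\left(W \right)} = \left(2 + W\right) \left(5 + W\right)$ ($U{\left(W \right)} = \left(2 + W\right) \left(\left(W + 4\right) + 1\right) = \left(2 + W\right) \left(\left(4 + W\right) + 1\right) = \left(2 + W\right) \left(5 + W\right)$)
$S{\left(L \right)} = -4 + 2 L \left(180 + L\right)$ ($S{\left(L \right)} = -4 + \left(L + \left(10 + 10^{2} + 7 \cdot 10\right)\right) \left(L + L\right) = -4 + \left(L + \left(10 + 100 + 70\right)\right) 2 L = -4 + \left(L + 180\right) 2 L = -4 + \left(180 + L\right) 2 L = -4 + 2 L \left(180 + L\right)$)
$\frac{1}{-4239 + S{\left(g{\left(-4,-3 \right)} \right)}} = \frac{1}{-4239 + \left(-4 + 2 \left(- \frac{4}{-4}\right)^{2} + 360 \left(- \frac{4}{-4}\right)\right)} = \frac{1}{-4239 + \left(-4 + 2 \left(\left(-4\right) \left(- \frac{1}{4}\right)\right)^{2} + 360 \left(\left(-4\right) \left(- \frac{1}{4}\right)\right)\right)} = \frac{1}{-4239 + \left(-4 + 2 \cdot 1^{2} + 360 \cdot 1\right)} = \frac{1}{-4239 + \left(-4 + 2 \cdot 1 + 360\right)} = \frac{1}{-4239 + \left(-4 + 2 + 360\right)} = \frac{1}{-4239 + 358} = \frac{1}{-3881} = - \frac{1}{3881}$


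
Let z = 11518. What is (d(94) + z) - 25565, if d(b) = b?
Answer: -13953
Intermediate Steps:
(d(94) + z) - 25565 = (94 + 11518) - 25565 = 11612 - 25565 = -13953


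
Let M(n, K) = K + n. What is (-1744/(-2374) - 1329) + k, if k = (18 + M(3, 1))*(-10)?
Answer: -1837791/1187 ≈ -1548.3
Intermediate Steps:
k = -220 (k = (18 + (1 + 3))*(-10) = (18 + 4)*(-10) = 22*(-10) = -220)
(-1744/(-2374) - 1329) + k = (-1744/(-2374) - 1329) - 220 = (-1744*(-1/2374) - 1329) - 220 = (872/1187 - 1329) - 220 = -1576651/1187 - 220 = -1837791/1187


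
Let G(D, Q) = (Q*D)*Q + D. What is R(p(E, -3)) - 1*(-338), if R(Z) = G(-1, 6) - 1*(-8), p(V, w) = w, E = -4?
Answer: 309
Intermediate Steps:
G(D, Q) = D + D*Q² (G(D, Q) = (D*Q)*Q + D = D*Q² + D = D + D*Q²)
R(Z) = -29 (R(Z) = -(1 + 6²) - 1*(-8) = -(1 + 36) + 8 = -1*37 + 8 = -37 + 8 = -29)
R(p(E, -3)) - 1*(-338) = -29 - 1*(-338) = -29 + 338 = 309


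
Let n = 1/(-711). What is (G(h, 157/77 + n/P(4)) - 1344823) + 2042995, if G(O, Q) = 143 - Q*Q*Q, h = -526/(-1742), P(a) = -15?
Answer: 386723757873504093031207/553802299731190125 ≈ 6.9831e+5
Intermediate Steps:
n = -1/711 ≈ -0.0014065
h = 263/871 (h = -526*(-1/1742) = 263/871 ≈ 0.30195)
G(O, Q) = 143 - Q³ (G(O, Q) = 143 - Q²*Q = 143 - Q³)
(G(h, 157/77 + n/P(4)) - 1344823) + 2042995 = ((143 - (157/77 - 1/711/(-15))³) - 1344823) + 2042995 = ((143 - (157*(1/77) - 1/711*(-1/15))³) - 1344823) + 2042995 = ((143 - (157/77 + 1/10665)³) - 1344823) + 2042995 = ((143 - (1674482/821205)³) - 1344823) + 2042995 = ((143 - 1*4695063281939108168/553802299731190125) - 1344823) + 2042995 = ((143 - 4695063281939108168/553802299731190125) - 1344823) + 2042995 = (74498665579621079707/553802299731190125 - 1344823) + 2042995 = -744691571465818676393168/553802299731190125 + 2042995 = 386723757873504093031207/553802299731190125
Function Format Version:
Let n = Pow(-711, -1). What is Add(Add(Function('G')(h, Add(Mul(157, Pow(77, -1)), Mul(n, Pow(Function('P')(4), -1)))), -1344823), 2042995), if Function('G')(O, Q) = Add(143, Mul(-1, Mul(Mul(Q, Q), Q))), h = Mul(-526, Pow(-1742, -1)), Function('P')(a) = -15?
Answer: Rational(386723757873504093031207, 553802299731190125) ≈ 6.9831e+5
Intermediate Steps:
n = Rational(-1, 711) ≈ -0.0014065
h = Rational(263, 871) (h = Mul(-526, Rational(-1, 1742)) = Rational(263, 871) ≈ 0.30195)
Function('G')(O, Q) = Add(143, Mul(-1, Pow(Q, 3))) (Function('G')(O, Q) = Add(143, Mul(-1, Mul(Pow(Q, 2), Q))) = Add(143, Mul(-1, Pow(Q, 3))))
Add(Add(Function('G')(h, Add(Mul(157, Pow(77, -1)), Mul(n, Pow(Function('P')(4), -1)))), -1344823), 2042995) = Add(Add(Add(143, Mul(-1, Pow(Add(Mul(157, Pow(77, -1)), Mul(Rational(-1, 711), Pow(-15, -1))), 3))), -1344823), 2042995) = Add(Add(Add(143, Mul(-1, Pow(Add(Mul(157, Rational(1, 77)), Mul(Rational(-1, 711), Rational(-1, 15))), 3))), -1344823), 2042995) = Add(Add(Add(143, Mul(-1, Pow(Add(Rational(157, 77), Rational(1, 10665)), 3))), -1344823), 2042995) = Add(Add(Add(143, Mul(-1, Pow(Rational(1674482, 821205), 3))), -1344823), 2042995) = Add(Add(Add(143, Mul(-1, Rational(4695063281939108168, 553802299731190125))), -1344823), 2042995) = Add(Add(Add(143, Rational(-4695063281939108168, 553802299731190125)), -1344823), 2042995) = Add(Add(Rational(74498665579621079707, 553802299731190125), -1344823), 2042995) = Add(Rational(-744691571465818676393168, 553802299731190125), 2042995) = Rational(386723757873504093031207, 553802299731190125)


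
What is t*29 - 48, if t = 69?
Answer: 1953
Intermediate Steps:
t*29 - 48 = 69*29 - 48 = 2001 - 48 = 1953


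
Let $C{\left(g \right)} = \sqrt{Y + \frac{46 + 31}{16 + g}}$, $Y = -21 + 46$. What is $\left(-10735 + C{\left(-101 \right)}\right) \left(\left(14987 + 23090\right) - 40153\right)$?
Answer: $22285860 - \frac{66432 \sqrt{170}}{85} \approx 2.2276 \cdot 10^{7}$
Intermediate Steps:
$Y = 25$
$C{\left(g \right)} = \sqrt{25 + \frac{77}{16 + g}}$ ($C{\left(g \right)} = \sqrt{25 + \frac{46 + 31}{16 + g}} = \sqrt{25 + \frac{77}{16 + g}}$)
$\left(-10735 + C{\left(-101 \right)}\right) \left(\left(14987 + 23090\right) - 40153\right) = \left(-10735 + \sqrt{\frac{477 + 25 \left(-101\right)}{16 - 101}}\right) \left(\left(14987 + 23090\right) - 40153\right) = \left(-10735 + \sqrt{\frac{477 - 2525}{-85}}\right) \left(38077 - 40153\right) = \left(-10735 + \sqrt{\left(- \frac{1}{85}\right) \left(-2048\right)}\right) \left(-2076\right) = \left(-10735 + \sqrt{\frac{2048}{85}}\right) \left(-2076\right) = \left(-10735 + \frac{32 \sqrt{170}}{85}\right) \left(-2076\right) = 22285860 - \frac{66432 \sqrt{170}}{85}$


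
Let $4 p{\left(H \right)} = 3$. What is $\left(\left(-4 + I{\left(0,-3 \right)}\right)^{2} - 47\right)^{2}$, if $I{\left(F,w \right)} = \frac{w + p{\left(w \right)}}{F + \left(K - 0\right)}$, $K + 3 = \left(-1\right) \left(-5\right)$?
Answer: $\frac{1760929}{4096} \approx 429.91$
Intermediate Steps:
$p{\left(H \right)} = \frac{3}{4}$ ($p{\left(H \right)} = \frac{1}{4} \cdot 3 = \frac{3}{4}$)
$K = 2$ ($K = -3 - -5 = -3 + 5 = 2$)
$I{\left(F,w \right)} = \frac{\frac{3}{4} + w}{2 + F}$ ($I{\left(F,w \right)} = \frac{w + \frac{3}{4}}{F + \left(2 - 0\right)} = \frac{\frac{3}{4} + w}{F + \left(2 + 0\right)} = \frac{\frac{3}{4} + w}{F + 2} = \frac{\frac{3}{4} + w}{2 + F}$)
$\left(\left(-4 + I{\left(0,-3 \right)}\right)^{2} - 47\right)^{2} = \left(\left(-4 + \frac{\frac{3}{4} - 3}{2 + 0}\right)^{2} - 47\right)^{2} = \left(\left(-4 + \frac{1}{2} \left(- \frac{9}{4}\right)\right)^{2} - 47\right)^{2} = \left(\left(-4 - \frac{9}{8}\right)^{2} - 47\right)^{2} = \left(\left(- \frac{41}{8}\right)^{2} - 47\right)^{2} = \left(\frac{1681}{64} - 47\right)^{2} = \left(- \frac{1327}{64}\right)^{2} = \frac{1760929}{4096}$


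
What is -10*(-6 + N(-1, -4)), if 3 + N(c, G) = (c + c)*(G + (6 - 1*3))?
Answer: 70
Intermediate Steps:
N(c, G) = -3 + 2*c*(3 + G) (N(c, G) = -3 + (c + c)*(G + (6 - 1*3)) = -3 + (2*c)*(G + (6 - 3)) = -3 + (2*c)*(G + 3) = -3 + (2*c)*(3 + G) = -3 + 2*c*(3 + G))
-10*(-6 + N(-1, -4)) = -10*(-6 + (-3 + 6*(-1) + 2*(-4)*(-1))) = -10*(-6 + (-3 - 6 + 8)) = -10*(-6 - 1) = -10*(-7) = 70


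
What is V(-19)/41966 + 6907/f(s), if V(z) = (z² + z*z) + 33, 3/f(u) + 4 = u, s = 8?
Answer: 1159438913/125898 ≈ 9209.3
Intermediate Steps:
f(u) = 3/(-4 + u)
V(z) = 33 + 2*z² (V(z) = (z² + z²) + 33 = 2*z² + 33 = 33 + 2*z²)
V(-19)/41966 + 6907/f(s) = (33 + 2*(-19)²)/41966 + 6907/((3/(-4 + 8))) = (33 + 2*361)*(1/41966) + 6907/((3/4)) = (33 + 722)*(1/41966) + 6907/((3*(¼))) = 755*(1/41966) + 6907/(¾) = 755/41966 + 6907*(4/3) = 755/41966 + 27628/3 = 1159438913/125898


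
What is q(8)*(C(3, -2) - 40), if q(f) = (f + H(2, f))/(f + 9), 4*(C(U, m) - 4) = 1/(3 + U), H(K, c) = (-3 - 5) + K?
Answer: -863/204 ≈ -4.2304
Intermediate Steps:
H(K, c) = -8 + K
C(U, m) = 4 + 1/(4*(3 + U))
q(f) = (-6 + f)/(9 + f) (q(f) = (f + (-8 + 2))/(f + 9) = (f - 6)/(9 + f) = (-6 + f)/(9 + f))
q(8)*(C(3, -2) - 40) = ((-6 + 8)/(9 + 8))*((49 + 16*3)/(4*(3 + 3)) - 40) = (2/17)*((¼)*(49 + 48)/6 - 40) = ((1/17)*2)*((¼)*(⅙)*97 - 40) = 2*(97/24 - 40)/17 = (2/17)*(-863/24) = -863/204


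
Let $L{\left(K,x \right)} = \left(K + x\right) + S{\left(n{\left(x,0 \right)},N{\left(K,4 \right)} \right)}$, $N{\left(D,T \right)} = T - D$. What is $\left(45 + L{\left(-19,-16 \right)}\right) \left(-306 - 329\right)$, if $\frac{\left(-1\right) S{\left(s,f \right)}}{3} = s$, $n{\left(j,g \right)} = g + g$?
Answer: $-6350$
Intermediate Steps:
$n{\left(j,g \right)} = 2 g$
$S{\left(s,f \right)} = - 3 s$
$L{\left(K,x \right)} = K + x$ ($L{\left(K,x \right)} = \left(K + x\right) - 3 \cdot 2 \cdot 0 = \left(K + x\right) - 0 = \left(K + x\right) + 0 = K + x$)
$\left(45 + L{\left(-19,-16 \right)}\right) \left(-306 - 329\right) = \left(45 - 35\right) \left(-306 - 329\right) = \left(45 - 35\right) \left(-635\right) = 10 \left(-635\right) = -6350$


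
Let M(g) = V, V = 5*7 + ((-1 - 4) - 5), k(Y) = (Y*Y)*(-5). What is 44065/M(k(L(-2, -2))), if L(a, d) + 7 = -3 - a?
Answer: 8813/5 ≈ 1762.6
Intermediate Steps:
L(a, d) = -10 - a (L(a, d) = -7 + (-3 - a) = -10 - a)
k(Y) = -5*Y**2 (k(Y) = Y**2*(-5) = -5*Y**2)
V = 25 (V = 35 + (-5 - 5) = 35 - 10 = 25)
M(g) = 25
44065/M(k(L(-2, -2))) = 44065/25 = 44065*(1/25) = 8813/5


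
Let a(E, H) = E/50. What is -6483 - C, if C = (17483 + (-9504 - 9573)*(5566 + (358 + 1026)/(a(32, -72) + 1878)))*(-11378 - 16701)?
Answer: -70012320605017732/23483 ≈ -2.9814e+12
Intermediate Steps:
a(E, H) = E/50 (a(E, H) = E*(1/50) = E/50)
C = 70012320452777443/23483 (C = (17483 + (-9504 - 9573)*(5566 + (358 + 1026)/((1/50)*32 + 1878)))*(-11378 - 16701) = (17483 - 19077*(5566 + 1384/(16/25 + 1878)))*(-28079) = (17483 - 19077*(5566 + 1384/(46966/25)))*(-28079) = (17483 - 19077*(5566 + 1384*(25/46966)))*(-28079) = (17483 - 19077*(5566 + 17300/23483))*(-28079) = (17483 - 19077*130723678/23483)*(-28079) = (17483 - 2493815605206/23483)*(-28079) = -2493405051917/23483*(-28079) = 70012320452777443/23483 ≈ 2.9814e+12)
-6483 - C = -6483 - 1*70012320452777443/23483 = -6483 - 70012320452777443/23483 = -70012320605017732/23483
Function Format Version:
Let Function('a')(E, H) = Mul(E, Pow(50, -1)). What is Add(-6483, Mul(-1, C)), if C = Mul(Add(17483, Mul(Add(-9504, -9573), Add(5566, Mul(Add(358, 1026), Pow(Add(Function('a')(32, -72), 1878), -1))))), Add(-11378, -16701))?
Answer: Rational(-70012320605017732, 23483) ≈ -2.9814e+12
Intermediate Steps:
Function('a')(E, H) = Mul(Rational(1, 50), E) (Function('a')(E, H) = Mul(E, Rational(1, 50)) = Mul(Rational(1, 50), E))
C = Rational(70012320452777443, 23483) (C = Mul(Add(17483, Mul(Add(-9504, -9573), Add(5566, Mul(Add(358, 1026), Pow(Add(Mul(Rational(1, 50), 32), 1878), -1))))), Add(-11378, -16701)) = Mul(Add(17483, Mul(-19077, Add(5566, Mul(1384, Pow(Add(Rational(16, 25), 1878), -1))))), -28079) = Mul(Add(17483, Mul(-19077, Add(5566, Mul(1384, Pow(Rational(46966, 25), -1))))), -28079) = Mul(Add(17483, Mul(-19077, Add(5566, Mul(1384, Rational(25, 46966))))), -28079) = Mul(Add(17483, Mul(-19077, Add(5566, Rational(17300, 23483)))), -28079) = Mul(Add(17483, Mul(-19077, Rational(130723678, 23483))), -28079) = Mul(Add(17483, Rational(-2493815605206, 23483)), -28079) = Mul(Rational(-2493405051917, 23483), -28079) = Rational(70012320452777443, 23483) ≈ 2.9814e+12)
Add(-6483, Mul(-1, C)) = Add(-6483, Mul(-1, Rational(70012320452777443, 23483))) = Add(-6483, Rational(-70012320452777443, 23483)) = Rational(-70012320605017732, 23483)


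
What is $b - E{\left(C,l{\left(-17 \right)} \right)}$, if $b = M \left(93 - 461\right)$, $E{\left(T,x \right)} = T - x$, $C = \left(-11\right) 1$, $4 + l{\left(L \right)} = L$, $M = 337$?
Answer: $-124026$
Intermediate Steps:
$l{\left(L \right)} = -4 + L$
$C = -11$
$b = -124016$ ($b = 337 \left(93 - 461\right) = 337 \left(-368\right) = -124016$)
$b - E{\left(C,l{\left(-17 \right)} \right)} = -124016 - \left(-11 - \left(-4 - 17\right)\right) = -124016 - \left(-11 - -21\right) = -124016 - \left(-11 + 21\right) = -124016 - 10 = -124026$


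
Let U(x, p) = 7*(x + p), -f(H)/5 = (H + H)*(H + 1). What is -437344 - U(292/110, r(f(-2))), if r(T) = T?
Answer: -24047242/55 ≈ -4.3722e+5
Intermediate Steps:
f(H) = -10*H*(1 + H) (f(H) = -5*(H + H)*(H + 1) = -5*2*H*(1 + H) = -10*H*(1 + H))
U(x, p) = 7*p + 7*x (U(x, p) = 7*(p + x) = 7*p + 7*x)
-437344 - U(292/110, r(f(-2))) = -437344 - (7*(-10*(-2)*(1 - 2)) + 7*(292/110)) = -437344 - (7*(-10*(-2)*(-1)) + 7*(292*(1/110))) = -437344 - (7*(-20) + 7*(146/55)) = -437344 - (-140 + 1022/55) = -437344 - 1*(-6678/55) = -437344 + 6678/55 = -24047242/55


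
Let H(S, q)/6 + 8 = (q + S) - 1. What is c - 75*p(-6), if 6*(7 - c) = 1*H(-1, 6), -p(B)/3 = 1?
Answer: 236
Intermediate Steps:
p(B) = -3 (p(B) = -3*1 = -3)
H(S, q) = -54 + 6*S + 6*q (H(S, q) = -48 + 6*((q + S) - 1) = -48 + 6*((S + q) - 1) = -48 + 6*(-1 + S + q) = -48 + (-6 + 6*S + 6*q) = -54 + 6*S + 6*q)
c = 11 (c = 7 - (-54 + 6*(-1) + 6*6)/6 = 7 - (-54 - 6 + 36)/6 = 7 - (-24)/6 = 7 - ⅙*(-24) = 7 + 4 = 11)
c - 75*p(-6) = 11 - 75*(-3) = 11 + 225 = 236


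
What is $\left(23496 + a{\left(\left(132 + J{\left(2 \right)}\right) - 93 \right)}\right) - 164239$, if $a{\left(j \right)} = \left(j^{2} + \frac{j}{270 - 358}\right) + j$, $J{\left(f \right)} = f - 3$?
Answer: $- \frac{6127503}{44} \approx -1.3926 \cdot 10^{5}$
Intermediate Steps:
$J{\left(f \right)} = -3 + f$
$a{\left(j \right)} = j^{2} + \frac{87 j}{88}$ ($a{\left(j \right)} = \left(j^{2} + \frac{j}{-88}\right) + j = \left(j^{2} - \frac{j}{88}\right) + j = j^{2} + \frac{87 j}{88}$)
$\left(23496 + a{\left(\left(132 + J{\left(2 \right)}\right) - 93 \right)}\right) - 164239 = \left(23496 + \frac{\left(\left(132 + \left(-3 + 2\right)\right) - 93\right) \left(87 + 88 \left(\left(132 + \left(-3 + 2\right)\right) - 93\right)\right)}{88}\right) - 164239 = \left(23496 + \frac{\left(\left(132 - 1\right) - 93\right) \left(87 + 88 \left(\left(132 - 1\right) - 93\right)\right)}{88}\right) - 164239 = \left(23496 + \frac{\left(131 - 93\right) \left(87 + 88 \left(131 - 93\right)\right)}{88}\right) - 164239 = \left(23496 + \frac{1}{88} \cdot 38 \left(87 + 88 \cdot 38\right)\right) - 164239 = \left(23496 + \frac{1}{88} \cdot 38 \left(87 + 3344\right)\right) - 164239 = \left(23496 + \frac{1}{88} \cdot 38 \cdot 3431\right) - 164239 = \left(23496 + \frac{65189}{44}\right) - 164239 = \frac{1099013}{44} - 164239 = - \frac{6127503}{44}$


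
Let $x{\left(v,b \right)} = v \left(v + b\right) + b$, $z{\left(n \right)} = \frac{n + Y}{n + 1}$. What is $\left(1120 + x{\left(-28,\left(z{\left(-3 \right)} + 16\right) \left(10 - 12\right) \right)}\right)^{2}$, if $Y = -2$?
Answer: $8427409$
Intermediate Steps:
$z{\left(n \right)} = \frac{-2 + n}{1 + n}$ ($z{\left(n \right)} = \frac{n - 2}{n + 1} = \frac{-2 + n}{1 + n}$)
$x{\left(v,b \right)} = b + v \left(b + v\right)$ ($x{\left(v,b \right)} = v \left(b + v\right) + b = b + v \left(b + v\right)$)
$\left(1120 + x{\left(-28,\left(z{\left(-3 \right)} + 16\right) \left(10 - 12\right) \right)}\right)^{2} = \left(1120 + \left(\left(\frac{-2 - 3}{1 - 3} + 16\right) \left(10 - 12\right) + \left(-28\right)^{2} + \left(\frac{-2 - 3}{1 - 3} + 16\right) \left(10 - 12\right) \left(-28\right)\right)\right)^{2} = \left(1120 + \left(\left(\frac{1}{-2} \left(-5\right) + 16\right) \left(-2\right) + 784 + \left(\frac{1}{-2} \left(-5\right) + 16\right) \left(-2\right) \left(-28\right)\right)\right)^{2} = \left(1120 + \left(\left(\left(- \frac{1}{2}\right) \left(-5\right) + 16\right) \left(-2\right) + 784 + \left(\left(- \frac{1}{2}\right) \left(-5\right) + 16\right) \left(-2\right) \left(-28\right)\right)\right)^{2} = \left(1120 + \left(\left(\frac{5}{2} + 16\right) \left(-2\right) + 784 + \left(\frac{5}{2} + 16\right) \left(-2\right) \left(-28\right)\right)\right)^{2} = \left(1120 + \left(\frac{37}{2} \left(-2\right) + 784 + \frac{37}{2} \left(-2\right) \left(-28\right)\right)\right)^{2} = \left(1120 - -1783\right)^{2} = \left(1120 + \left(-37 + 784 + 1036\right)\right)^{2} = \left(1120 + 1783\right)^{2} = 2903^{2} = 8427409$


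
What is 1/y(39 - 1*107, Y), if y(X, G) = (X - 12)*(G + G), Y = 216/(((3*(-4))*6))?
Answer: 1/480 ≈ 0.0020833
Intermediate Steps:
Y = -3 (Y = 216/((-12*6)) = 216/(-72) = 216*(-1/72) = -3)
y(X, G) = 2*G*(-12 + X) (y(X, G) = (-12 + X)*(2*G) = 2*G*(-12 + X))
1/y(39 - 1*107, Y) = 1/(2*(-3)*(-12 + (39 - 1*107))) = 1/(2*(-3)*(-12 + (39 - 107))) = 1/(2*(-3)*(-12 - 68)) = 1/(2*(-3)*(-80)) = 1/480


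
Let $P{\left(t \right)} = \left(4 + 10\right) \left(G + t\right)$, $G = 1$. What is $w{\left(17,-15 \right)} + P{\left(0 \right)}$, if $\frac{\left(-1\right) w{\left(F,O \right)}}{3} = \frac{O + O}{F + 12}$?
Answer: $\frac{496}{29} \approx 17.103$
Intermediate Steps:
$w{\left(F,O \right)} = - \frac{6 O}{12 + F}$ ($w{\left(F,O \right)} = - 3 \frac{O + O}{F + 12} = - 3 \frac{2 O}{12 + F} = - \frac{6 O}{12 + F}$)
$P{\left(t \right)} = 14 + 14 t$ ($P{\left(t \right)} = \left(4 + 10\right) \left(1 + t\right) = 14 \left(1 + t\right) = 14 + 14 t$)
$w{\left(17,-15 \right)} + P{\left(0 \right)} = \left(-6\right) \left(-15\right) \frac{1}{12 + 17} + \left(14 + 14 \cdot 0\right) = \left(-6\right) \left(-15\right) \frac{1}{29} + \left(14 + 0\right) = \left(-6\right) \left(-15\right) \frac{1}{29} + 14 = \frac{90}{29} + 14 = \frac{496}{29}$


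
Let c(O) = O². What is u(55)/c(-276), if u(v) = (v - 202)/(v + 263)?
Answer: -49/8074656 ≈ -6.0684e-6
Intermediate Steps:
u(v) = (-202 + v)/(263 + v)
u(55)/c(-276) = ((-202 + 55)/(263 + 55))/((-276)²) = (-147/318)/76176 = ((1/318)*(-147))*(1/76176) = -49/106*1/76176 = -49/8074656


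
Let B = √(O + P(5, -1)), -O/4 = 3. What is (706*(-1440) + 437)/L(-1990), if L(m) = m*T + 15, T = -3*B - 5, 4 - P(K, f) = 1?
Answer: -2025292579/84013865 + 3640039146*I/84013865 ≈ -24.107 + 43.327*I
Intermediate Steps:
P(K, f) = 3 (P(K, f) = 4 - 1*1 = 4 - 1 = 3)
O = -12 (O = -4*3 = -12)
B = 3*I (B = √(-12 + 3) = √(-9) = 3*I ≈ 3.0*I)
T = -5 - 9*I (T = -9*I - 5 = -5 - 9*I ≈ -5.0 - 9.0*I)
L(m) = 15 + m*(-5 - 9*I) (L(m) = m*(-5 - 9*I) + 15 = 15 + m*(-5 - 9*I))
(706*(-1440) + 437)/L(-1990) = (706*(-1440) + 437)/(15 - 1*(-1990)*(5 + 9*I)) = (-1016640 + 437)/(15 + (9950 + 17910*I)) = -1016203*(9965 - 17910*I)/420069325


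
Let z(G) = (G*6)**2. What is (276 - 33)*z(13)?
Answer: 1478412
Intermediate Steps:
z(G) = 36*G**2 (z(G) = (6*G)**2 = 36*G**2)
(276 - 33)*z(13) = (276 - 33)*(36*13**2) = 243*(36*169) = 243*6084 = 1478412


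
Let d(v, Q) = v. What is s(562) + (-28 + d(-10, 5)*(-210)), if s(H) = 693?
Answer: 2765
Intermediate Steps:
s(562) + (-28 + d(-10, 5)*(-210)) = 693 + (-28 - 10*(-210)) = 693 + (-28 + 2100) = 693 + 2072 = 2765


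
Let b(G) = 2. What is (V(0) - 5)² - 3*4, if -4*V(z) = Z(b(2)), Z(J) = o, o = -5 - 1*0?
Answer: 33/16 ≈ 2.0625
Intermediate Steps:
o = -5 (o = -5 + 0 = -5)
Z(J) = -5
V(z) = 5/4 (V(z) = -¼*(-5) = 5/4)
(V(0) - 5)² - 3*4 = (5/4 - 5)² - 3*4 = (-15/4)² - 12 = 225/16 - 12 = 33/16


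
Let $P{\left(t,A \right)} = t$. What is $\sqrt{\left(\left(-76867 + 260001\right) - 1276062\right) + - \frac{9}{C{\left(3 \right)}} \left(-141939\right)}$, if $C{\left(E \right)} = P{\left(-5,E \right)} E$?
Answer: $\frac{i \sqrt{29452285}}{5} \approx 1085.4 i$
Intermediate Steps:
$C{\left(E \right)} = - 5 E$
$\sqrt{\left(\left(-76867 + 260001\right) - 1276062\right) + - \frac{9}{C{\left(3 \right)}} \left(-141939\right)} = \sqrt{\left(\left(-76867 + 260001\right) - 1276062\right) + - \frac{9}{\left(-5\right) 3} \left(-141939\right)} = \sqrt{\left(183134 - 1276062\right) + - \frac{9}{-15} \left(-141939\right)} = \sqrt{-1092928 + \left(-9\right) \left(- \frac{1}{15}\right) \left(-141939\right)} = \sqrt{-1092928 + \frac{3}{5} \left(-141939\right)} = \sqrt{-1092928 - \frac{425817}{5}} = \sqrt{- \frac{5890457}{5}} = \frac{i \sqrt{29452285}}{5}$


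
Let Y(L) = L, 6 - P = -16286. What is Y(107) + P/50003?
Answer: 5366613/50003 ≈ 107.33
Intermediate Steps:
P = 16292 (P = 6 - 1*(-16286) = 6 + 16286 = 16292)
Y(107) + P/50003 = 107 + 16292/50003 = 5366613/50003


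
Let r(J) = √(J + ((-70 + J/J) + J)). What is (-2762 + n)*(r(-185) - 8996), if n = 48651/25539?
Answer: 211376214244/8513 - 23496689*I*√439/8513 ≈ 2.483e+7 - 57830.0*I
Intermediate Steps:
n = 16217/8513 (n = 48651*(1/25539) = 16217/8513 ≈ 1.9050)
r(J) = √(-69 + 2*J) (r(J) = √(J + ((-70 + 1) + J)) = √(J + (-69 + J)) = √(-69 + 2*J))
(-2762 + n)*(r(-185) - 8996) = (-2762 + 16217/8513)*(√(-69 + 2*(-185)) - 8996) = -23496689*(√(-69 - 370) - 8996)/8513 = -23496689*(√(-439) - 8996)/8513 = -23496689*(I*√439 - 8996)/8513 = -23496689*(-8996 + I*√439)/8513 = 211376214244/8513 - 23496689*I*√439/8513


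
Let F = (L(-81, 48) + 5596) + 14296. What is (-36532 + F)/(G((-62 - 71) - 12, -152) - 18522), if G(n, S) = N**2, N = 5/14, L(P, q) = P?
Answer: 3277316/3630287 ≈ 0.90277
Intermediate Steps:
N = 5/14 (N = 5*(1/14) = 5/14 ≈ 0.35714)
G(n, S) = 25/196 (G(n, S) = (5/14)**2 = 25/196)
F = 19811 (F = (-81 + 5596) + 14296 = 5515 + 14296 = 19811)
(-36532 + F)/(G((-62 - 71) - 12, -152) - 18522) = (-36532 + 19811)/(25/196 - 18522) = -16721/(-3630287/196) = -16721*(-196/3630287) = 3277316/3630287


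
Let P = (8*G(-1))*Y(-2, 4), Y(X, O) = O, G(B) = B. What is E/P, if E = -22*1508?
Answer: 4147/4 ≈ 1036.8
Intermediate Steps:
P = -32 (P = (8*(-1))*4 = -8*4 = -32)
E = -33176
E/P = -33176/(-32) = -33176*(-1/32) = 4147/4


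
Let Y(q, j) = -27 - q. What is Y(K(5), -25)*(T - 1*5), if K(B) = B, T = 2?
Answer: 96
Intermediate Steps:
Y(K(5), -25)*(T - 1*5) = (-27 - 1*5)*(2 - 1*5) = (-27 - 5)*(2 - 5) = -32*(-3) = 96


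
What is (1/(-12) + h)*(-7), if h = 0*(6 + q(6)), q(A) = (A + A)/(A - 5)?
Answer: 7/12 ≈ 0.58333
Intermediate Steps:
q(A) = 2*A/(-5 + A) (q(A) = (2*A)/(-5 + A) = 2*A/(-5 + A))
h = 0 (h = 0*(6 + 2*6/(-5 + 6)) = 0*(6 + 2*6/1) = 0*(6 + 2*6*1) = 0*(6 + 12) = 0*18 = 0)
(1/(-12) + h)*(-7) = (1/(-12) + 0)*(-7) = (-1/12 + 0)*(-7) = -1/12*(-7) = 7/12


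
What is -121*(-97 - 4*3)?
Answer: 13189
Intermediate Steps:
-121*(-97 - 4*3) = -121*(-97 - 12) = -121*(-109) = 13189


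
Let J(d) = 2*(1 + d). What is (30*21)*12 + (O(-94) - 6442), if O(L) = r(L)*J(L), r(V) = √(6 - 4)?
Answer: 1118 - 186*√2 ≈ 854.96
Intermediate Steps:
r(V) = √2
J(d) = 2 + 2*d
O(L) = √2*(2 + 2*L)
(30*21)*12 + (O(-94) - 6442) = (30*21)*12 + (2*√2*(1 - 94) - 6442) = 630*12 + (2*√2*(-93) - 6442) = 7560 + (-186*√2 - 6442) = 7560 + (-6442 - 186*√2) = 1118 - 186*√2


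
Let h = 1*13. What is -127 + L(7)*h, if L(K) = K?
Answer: -36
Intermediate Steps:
h = 13
-127 + L(7)*h = -127 + 7*13 = -127 + 91 = -36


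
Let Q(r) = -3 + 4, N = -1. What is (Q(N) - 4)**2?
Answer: 9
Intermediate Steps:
Q(r) = 1
(Q(N) - 4)**2 = (1 - 4)**2 = (-3)**2 = 9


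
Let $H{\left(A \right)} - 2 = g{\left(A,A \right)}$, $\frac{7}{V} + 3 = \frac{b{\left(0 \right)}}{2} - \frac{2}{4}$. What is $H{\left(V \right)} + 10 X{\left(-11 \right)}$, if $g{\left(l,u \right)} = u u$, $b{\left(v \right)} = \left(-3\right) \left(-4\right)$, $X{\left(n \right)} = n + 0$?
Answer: $- \frac{2504}{25} \approx -100.16$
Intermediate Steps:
$X{\left(n \right)} = n$
$b{\left(v \right)} = 12$
$V = \frac{14}{5}$ ($V = \frac{7}{-3 + \left(\frac{12}{2} - \frac{2}{4}\right)} = \frac{7}{-3 + \left(12 \cdot \frac{1}{2} - \frac{1}{2}\right)} = \frac{7}{-3 + \left(6 - \frac{1}{2}\right)} = \frac{7}{-3 + \frac{11}{2}} = \frac{7}{\frac{5}{2}} = 7 \cdot \frac{2}{5} = \frac{14}{5} \approx 2.8$)
$g{\left(l,u \right)} = u^{2}$
$H{\left(A \right)} = 2 + A^{2}$
$H{\left(V \right)} + 10 X{\left(-11 \right)} = \left(2 + \left(\frac{14}{5}\right)^{2}\right) + 10 \left(-11\right) = \left(2 + \frac{196}{25}\right) - 110 = \frac{246}{25} - 110 = - \frac{2504}{25}$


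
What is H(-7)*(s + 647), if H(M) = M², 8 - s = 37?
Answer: 30282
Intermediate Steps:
s = -29 (s = 8 - 1*37 = 8 - 37 = -29)
H(-7)*(s + 647) = (-7)²*(-29 + 647) = 49*618 = 30282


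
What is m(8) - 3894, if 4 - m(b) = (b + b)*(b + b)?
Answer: -4146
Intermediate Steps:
m(b) = 4 - 4*b² (m(b) = 4 - (b + b)*(b + b) = 4 - 2*b*2*b = 4 - 4*b²)
m(8) - 3894 = (4 - 4*8²) - 3894 = (4 - 4*64) - 3894 = (4 - 256) - 3894 = -252 - 3894 = -4146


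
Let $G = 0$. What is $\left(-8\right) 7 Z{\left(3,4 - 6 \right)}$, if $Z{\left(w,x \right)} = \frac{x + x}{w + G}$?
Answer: $\frac{224}{3} \approx 74.667$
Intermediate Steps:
$Z{\left(w,x \right)} = \frac{2 x}{w}$ ($Z{\left(w,x \right)} = \frac{x + x}{w + 0} = \frac{2 x}{w}$)
$\left(-8\right) 7 Z{\left(3,4 - 6 \right)} = \left(-8\right) 7 \frac{2 \left(4 - 6\right)}{3} = - 56 \cdot 2 \left(4 - 6\right) \frac{1}{3} = - 56 \cdot 2 \left(-2\right) \frac{1}{3} = \left(-56\right) \left(- \frac{4}{3}\right) = \frac{224}{3}$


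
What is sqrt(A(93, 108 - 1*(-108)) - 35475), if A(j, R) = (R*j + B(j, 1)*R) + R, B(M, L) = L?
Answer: I*sqrt(14955) ≈ 122.29*I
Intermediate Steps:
A(j, R) = 2*R + R*j (A(j, R) = (R*j + 1*R) + R = (R*j + R) + R = (R + R*j) + R = 2*R + R*j)
sqrt(A(93, 108 - 1*(-108)) - 35475) = sqrt((108 - 1*(-108))*(2 + 93) - 35475) = sqrt((108 + 108)*95 - 35475) = sqrt(216*95 - 35475) = sqrt(20520 - 35475) = sqrt(-14955) = I*sqrt(14955)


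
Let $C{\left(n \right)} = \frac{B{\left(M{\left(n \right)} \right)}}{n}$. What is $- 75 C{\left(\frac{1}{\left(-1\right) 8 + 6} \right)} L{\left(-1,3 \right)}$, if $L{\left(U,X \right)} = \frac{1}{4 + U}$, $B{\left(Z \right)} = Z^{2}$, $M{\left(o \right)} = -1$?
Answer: $50$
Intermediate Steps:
$C{\left(n \right)} = \frac{1}{n}$ ($C{\left(n \right)} = \frac{\left(-1\right)^{2}}{n} = 1 \frac{1}{n} = \frac{1}{n}$)
$- 75 C{\left(\frac{1}{\left(-1\right) 8 + 6} \right)} L{\left(-1,3 \right)} = - 75 \frac{1}{\frac{1}{\left(-1\right) 8 + 6} \left(4 - 1\right)} = - 75 \frac{1}{\frac{1}{-8 + 6} \cdot 3} = - 75 \frac{1}{\frac{1}{-2}} \cdot \frac{1}{3} = - 75 \frac{1}{- \frac{1}{2}} \cdot \frac{1}{3} = - 75 \left(\left(-2\right) \frac{1}{3}\right) = \left(-75\right) \left(- \frac{2}{3}\right) = 50$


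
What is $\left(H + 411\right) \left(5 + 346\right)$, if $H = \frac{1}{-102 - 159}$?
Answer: $\frac{4183530}{29} \approx 1.4426 \cdot 10^{5}$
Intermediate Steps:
$H = - \frac{1}{261}$ ($H = \frac{1}{-261} = - \frac{1}{261} \approx -0.0038314$)
$\left(H + 411\right) \left(5 + 346\right) = \left(- \frac{1}{261} + 411\right) \left(5 + 346\right) = \frac{107270}{261} \cdot 351 = \frac{4183530}{29}$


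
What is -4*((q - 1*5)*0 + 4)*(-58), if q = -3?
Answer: 928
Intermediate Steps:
-4*((q - 1*5)*0 + 4)*(-58) = -4*((-3 - 1*5)*0 + 4)*(-58) = -4*((-3 - 5)*0 + 4)*(-58) = -4*(-8*0 + 4)*(-58) = -4*(0 + 4)*(-58) = -4*4*(-58) = -16*(-58) = 928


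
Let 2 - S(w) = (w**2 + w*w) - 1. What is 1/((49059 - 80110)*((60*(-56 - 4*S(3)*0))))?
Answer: 1/104331360 ≈ 9.5849e-9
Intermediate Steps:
S(w) = 3 - 2*w**2 (S(w) = 2 - ((w**2 + w*w) - 1) = 2 - ((w**2 + w**2) - 1) = 2 - (2*w**2 - 1) = 2 - (-1 + 2*w**2) = 2 + (1 - 2*w**2) = 3 - 2*w**2)
1/((49059 - 80110)*((60*(-56 - 4*S(3)*0)))) = 1/((49059 - 80110)*((60*(-56 - 4*(3 - 2*3**2)*0)))) = 1/((-31051)*((60*(-56 - 4*(3 - 2*9)*0)))) = -1/(60*(-56 - 4*(3 - 18)*0))/31051 = -1/(60*(-56 - 4*(-15)*0))/31051 = -1/(60*(-56 + 60*0))/31051 = -1/(60*(-56 + 0))/31051 = -1/(31051*(60*(-56))) = -1/31051/(-3360) = -1/31051*(-1/3360) = 1/104331360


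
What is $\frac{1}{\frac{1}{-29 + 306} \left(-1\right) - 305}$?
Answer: $- \frac{277}{84486} \approx -0.0032787$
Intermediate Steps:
$\frac{1}{\frac{1}{-29 + 306} \left(-1\right) - 305} = \frac{1}{\frac{1}{277} \left(-1\right) - 305} = \frac{1}{- \frac{1}{277} - 305} = \frac{1}{- \frac{84486}{277}} = - \frac{277}{84486}$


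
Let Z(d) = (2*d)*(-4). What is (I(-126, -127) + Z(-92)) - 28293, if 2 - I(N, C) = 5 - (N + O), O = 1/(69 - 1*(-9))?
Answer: -2159507/78 ≈ -27686.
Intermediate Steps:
O = 1/78 (O = 1/(69 + 9) = 1/78 ≈ 0.012821)
Z(d) = -8*d
I(N, C) = -233/78 + N (I(N, C) = 2 - (5 - (N + 1/78)) = 2 - (5 - (1/78 + N)) = 2 - (5 + (-1/78 - N)) = 2 - (389/78 - N) = 2 + (-389/78 + N) = -233/78 + N)
(I(-126, -127) + Z(-92)) - 28293 = ((-233/78 - 126) - 8*(-92)) - 28293 = (-10061/78 + 736) - 28293 = 47347/78 - 28293 = -2159507/78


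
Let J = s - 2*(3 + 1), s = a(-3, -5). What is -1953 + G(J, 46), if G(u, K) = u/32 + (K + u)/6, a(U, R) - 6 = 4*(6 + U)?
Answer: -93281/48 ≈ -1943.4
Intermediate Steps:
a(U, R) = 30 + 4*U (a(U, R) = 6 + 4*(6 + U) = 6 + (24 + 4*U) = 30 + 4*U)
s = 18 (s = 30 + 4*(-3) = 30 - 12 = 18)
J = 10 (J = 18 - 2*(3 + 1) = 18 - 2*4 = 18 - 1*8 = 18 - 8 = 10)
G(u, K) = K/6 + 19*u/96 (G(u, K) = u*(1/32) + (K + u)*(1/6) = u/32 + (K/6 + u/6) = K/6 + 19*u/96)
-1953 + G(J, 46) = -1953 + ((1/6)*46 + (19/96)*10) = -1953 + (23/3 + 95/48) = -1953 + 463/48 = -93281/48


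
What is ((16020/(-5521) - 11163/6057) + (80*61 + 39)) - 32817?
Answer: -311029076323/11146899 ≈ -27903.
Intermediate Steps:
((16020/(-5521) - 11163/6057) + (80*61 + 39)) - 32817 = ((16020*(-1/5521) - 11163*1/6057) + (4880 + 39)) - 32817 = ((-16020/5521 - 3721/2019) + 4919) - 32817 = (-52888021/11146899 + 4919) - 32817 = 54778708160/11146899 - 32817 = -311029076323/11146899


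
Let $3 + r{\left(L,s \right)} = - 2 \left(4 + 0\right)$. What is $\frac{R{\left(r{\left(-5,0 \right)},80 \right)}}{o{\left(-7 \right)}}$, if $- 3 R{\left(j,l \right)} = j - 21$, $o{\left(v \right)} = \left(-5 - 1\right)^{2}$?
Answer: $\frac{8}{27} \approx 0.2963$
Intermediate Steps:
$r{\left(L,s \right)} = -11$ ($r{\left(L,s \right)} = -3 - 2 \left(4 + 0\right) = -3 - 8 = -11$)
$o{\left(v \right)} = 36$ ($o{\left(v \right)} = \left(-6\right)^{2} = 36$)
$R{\left(j,l \right)} = 7 - \frac{j}{3}$ ($R{\left(j,l \right)} = - \frac{j - 21}{3} = - \frac{-21 + j}{3} = 7 - \frac{j}{3}$)
$\frac{R{\left(r{\left(-5,0 \right)},80 \right)}}{o{\left(-7 \right)}} = \frac{7 - - \frac{11}{3}}{36} = \left(7 + \frac{11}{3}\right) \frac{1}{36} = \frac{32}{3} \cdot \frac{1}{36} = \frac{8}{27}$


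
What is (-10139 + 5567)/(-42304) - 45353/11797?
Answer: -466169357/124765072 ≈ -3.7364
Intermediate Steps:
(-10139 + 5567)/(-42304) - 45353/11797 = -4572*(-1/42304) - 45353*1/11797 = 1143/10576 - 45353/11797 = -466169357/124765072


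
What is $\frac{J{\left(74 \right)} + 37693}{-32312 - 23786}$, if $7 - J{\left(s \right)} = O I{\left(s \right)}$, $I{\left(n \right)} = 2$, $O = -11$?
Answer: $- \frac{18861}{28049} \approx -0.67243$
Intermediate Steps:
$J{\left(s \right)} = 29$ ($J{\left(s \right)} = 7 - \left(-11\right) 2 = 7 - -22 = 7 + 22 = 29$)
$\frac{J{\left(74 \right)} + 37693}{-32312 - 23786} = \frac{29 + 37693}{-32312 - 23786} = \frac{37722}{-56098} = 37722 \left(- \frac{1}{56098}\right) = - \frac{18861}{28049}$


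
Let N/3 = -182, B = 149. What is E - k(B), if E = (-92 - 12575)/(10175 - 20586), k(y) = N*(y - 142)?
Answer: 39803509/10411 ≈ 3823.2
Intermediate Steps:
N = -546 (N = 3*(-182) = -546)
k(y) = 77532 - 546*y (k(y) = -546*(y - 142) = -546*(-142 + y) = 77532 - 546*y)
E = 12667/10411 (E = -12667/(-10411) = -12667*(-1/10411) = 12667/10411 ≈ 1.2167)
E - k(B) = 12667/10411 - (77532 - 546*149) = 12667/10411 - (77532 - 81354) = 12667/10411 - 1*(-3822) = 12667/10411 + 3822 = 39803509/10411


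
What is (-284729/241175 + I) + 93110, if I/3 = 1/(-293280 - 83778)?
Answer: 256576766025021/2755665550 ≈ 93109.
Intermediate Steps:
I = -1/125686 (I = 3/(-293280 - 83778) = 3/(-377058) = 3*(-1/377058) = -1/125686 ≈ -7.9563e-6)
(-284729/241175 + I) + 93110 = (-284729/241175 - 1/125686) + 93110 = -3253335479/2755665550 + 93110 = 256576766025021/2755665550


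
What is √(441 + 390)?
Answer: √831 ≈ 28.827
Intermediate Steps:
√(441 + 390) = √831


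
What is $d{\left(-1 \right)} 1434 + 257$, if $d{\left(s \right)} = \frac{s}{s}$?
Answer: $1691$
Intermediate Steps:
$d{\left(s \right)} = 1$
$d{\left(-1 \right)} 1434 + 257 = 1 \cdot 1434 + 257 = 1434 + 257 = 1691$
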